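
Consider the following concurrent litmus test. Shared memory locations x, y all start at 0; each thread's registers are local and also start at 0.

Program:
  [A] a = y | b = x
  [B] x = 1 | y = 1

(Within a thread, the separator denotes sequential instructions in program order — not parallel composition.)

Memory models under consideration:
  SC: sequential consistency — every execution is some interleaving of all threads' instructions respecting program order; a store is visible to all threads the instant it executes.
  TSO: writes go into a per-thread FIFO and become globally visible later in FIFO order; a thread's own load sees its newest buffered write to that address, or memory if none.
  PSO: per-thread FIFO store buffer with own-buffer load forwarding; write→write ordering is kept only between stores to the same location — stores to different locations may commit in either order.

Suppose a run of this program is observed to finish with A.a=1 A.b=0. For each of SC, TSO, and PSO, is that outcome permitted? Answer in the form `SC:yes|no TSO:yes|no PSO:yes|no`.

outcome vector order: (A.a,A.b)
under SC → <0 0>; <0 1>; <1 1>
under TSO → <0 0>; <0 1>; <1 1>
under PSO → <0 0>; <0 1>; <1 0>; <1 1>
target <1 0> ∈ {PSO}

SC:no TSO:no PSO:yes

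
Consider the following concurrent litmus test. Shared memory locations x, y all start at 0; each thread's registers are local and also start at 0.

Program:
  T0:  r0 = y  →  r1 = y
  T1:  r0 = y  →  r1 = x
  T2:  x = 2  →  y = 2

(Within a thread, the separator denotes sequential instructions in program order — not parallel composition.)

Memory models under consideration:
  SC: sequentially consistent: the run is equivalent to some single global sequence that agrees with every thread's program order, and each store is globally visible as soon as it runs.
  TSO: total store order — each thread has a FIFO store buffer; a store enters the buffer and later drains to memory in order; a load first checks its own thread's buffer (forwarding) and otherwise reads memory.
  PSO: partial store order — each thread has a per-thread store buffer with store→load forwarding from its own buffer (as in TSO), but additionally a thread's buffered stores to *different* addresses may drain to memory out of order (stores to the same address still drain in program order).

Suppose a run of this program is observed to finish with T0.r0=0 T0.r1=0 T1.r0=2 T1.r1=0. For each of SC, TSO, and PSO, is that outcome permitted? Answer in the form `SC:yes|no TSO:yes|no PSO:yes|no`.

SC:no TSO:no PSO:yes

outcome vector order: (T0.r0,T0.r1,T1.r0,T1.r1)
SC (9): 0/0/0/0 0/0/0/2 0/0/2/2 0/2/0/0 0/2/0/2 0/2/2/2 2/2/0/0 2/2/0/2 2/2/2/2
TSO (9): 0/0/0/0 0/0/0/2 0/0/2/2 0/2/0/0 0/2/0/2 0/2/2/2 2/2/0/0 2/2/0/2 2/2/2/2
PSO (12): 0/0/0/0 0/0/0/2 0/0/2/0 0/0/2/2 0/2/0/0 0/2/0/2 0/2/2/0 0/2/2/2 2/2/0/0 2/2/0/2 2/2/2/0 2/2/2/2
target 0/0/2/0 ∈ {PSO}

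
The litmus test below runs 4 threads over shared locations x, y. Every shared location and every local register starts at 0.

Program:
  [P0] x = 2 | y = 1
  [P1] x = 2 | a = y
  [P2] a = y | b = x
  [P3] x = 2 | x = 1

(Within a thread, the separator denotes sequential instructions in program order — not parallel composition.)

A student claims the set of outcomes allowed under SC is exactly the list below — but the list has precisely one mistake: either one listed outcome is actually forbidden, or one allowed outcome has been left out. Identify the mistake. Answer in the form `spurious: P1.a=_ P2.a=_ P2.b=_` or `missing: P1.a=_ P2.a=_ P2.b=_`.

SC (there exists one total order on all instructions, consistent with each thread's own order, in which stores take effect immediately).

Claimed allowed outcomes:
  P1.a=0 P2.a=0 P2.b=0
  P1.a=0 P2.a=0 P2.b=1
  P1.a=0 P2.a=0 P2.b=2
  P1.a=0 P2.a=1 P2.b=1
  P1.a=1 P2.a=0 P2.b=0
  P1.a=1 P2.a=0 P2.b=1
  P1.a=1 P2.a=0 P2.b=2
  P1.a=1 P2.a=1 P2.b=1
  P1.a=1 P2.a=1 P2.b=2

outcome vector order: (P1.a,P2.a,P2.b)
SC: 10 outcomes — {(0,0,0); (0,0,1); (0,0,2); (0,1,1); (0,1,2); (1,0,0); (1,0,1); (1,0,2); (1,1,1); (1,1,2)}
SC∖claimed = {(0,1,2)}

missing: P1.a=0 P2.a=1 P2.b=2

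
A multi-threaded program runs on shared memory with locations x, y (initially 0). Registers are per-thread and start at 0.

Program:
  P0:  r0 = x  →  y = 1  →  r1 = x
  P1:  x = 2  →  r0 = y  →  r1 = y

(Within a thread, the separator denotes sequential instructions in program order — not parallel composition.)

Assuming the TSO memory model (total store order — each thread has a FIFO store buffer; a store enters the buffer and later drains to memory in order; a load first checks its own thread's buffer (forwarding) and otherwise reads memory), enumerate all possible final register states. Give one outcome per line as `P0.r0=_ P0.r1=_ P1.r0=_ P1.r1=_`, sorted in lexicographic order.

P0.r0=0 P0.r1=0 P1.r0=0 P1.r1=0
P0.r0=0 P0.r1=0 P1.r0=0 P1.r1=1
P0.r0=0 P0.r1=0 P1.r0=1 P1.r1=1
P0.r0=0 P0.r1=2 P1.r0=0 P1.r1=0
P0.r0=0 P0.r1=2 P1.r0=0 P1.r1=1
P0.r0=0 P0.r1=2 P1.r0=1 P1.r1=1
P0.r0=2 P0.r1=2 P1.r0=0 P1.r1=0
P0.r0=2 P0.r1=2 P1.r0=0 P1.r1=1
P0.r0=2 P0.r1=2 P1.r0=1 P1.r1=1

outcome vector order: (P0.r0,P0.r1,P1.r0,P1.r1)
|TSO outcomes| = 9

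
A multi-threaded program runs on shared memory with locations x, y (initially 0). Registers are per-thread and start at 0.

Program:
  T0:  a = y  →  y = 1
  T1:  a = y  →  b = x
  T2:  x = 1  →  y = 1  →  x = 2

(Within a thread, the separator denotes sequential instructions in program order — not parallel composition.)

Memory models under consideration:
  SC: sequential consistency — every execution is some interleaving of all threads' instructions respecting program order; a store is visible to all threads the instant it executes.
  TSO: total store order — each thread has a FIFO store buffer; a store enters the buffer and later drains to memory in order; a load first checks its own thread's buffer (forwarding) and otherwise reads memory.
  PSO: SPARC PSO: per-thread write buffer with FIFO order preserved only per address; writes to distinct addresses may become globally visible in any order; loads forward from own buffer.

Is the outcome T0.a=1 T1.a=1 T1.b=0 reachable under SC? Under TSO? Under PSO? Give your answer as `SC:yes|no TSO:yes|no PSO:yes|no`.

SC:no TSO:no PSO:yes

outcome vector order: (T0.a,T1.a,T1.b)
[SC] allowed = {000; 001; 002; 010; 011; 012; 100; 101; 102; 111; 112}
[TSO] allowed = {000; 001; 002; 010; 011; 012; 100; 101; 102; 111; 112}
[PSO] allowed = {000; 001; 002; 010; 011; 012; 100; 101; 102; 110; 111; 112}
target 110 ∈ {PSO}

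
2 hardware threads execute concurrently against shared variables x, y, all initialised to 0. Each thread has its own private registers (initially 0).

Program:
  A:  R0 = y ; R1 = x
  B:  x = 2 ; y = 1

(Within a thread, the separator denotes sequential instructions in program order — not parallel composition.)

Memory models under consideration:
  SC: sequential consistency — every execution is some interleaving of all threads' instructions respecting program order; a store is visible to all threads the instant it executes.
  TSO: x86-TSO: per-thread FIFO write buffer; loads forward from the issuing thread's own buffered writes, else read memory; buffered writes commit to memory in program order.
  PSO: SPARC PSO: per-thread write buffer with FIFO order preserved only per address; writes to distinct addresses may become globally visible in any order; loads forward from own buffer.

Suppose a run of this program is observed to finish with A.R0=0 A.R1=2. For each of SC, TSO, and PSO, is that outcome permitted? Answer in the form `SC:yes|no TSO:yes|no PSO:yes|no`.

SC:yes TSO:yes PSO:yes

outcome vector order: (A.R0,A.R1)
SC (3): <0 0>, <0 2>, <1 2>
TSO (3): <0 0>, <0 2>, <1 2>
PSO (4): <0 0>, <0 2>, <1 0>, <1 2>
target <0 2> ∈ {SC,TSO,PSO}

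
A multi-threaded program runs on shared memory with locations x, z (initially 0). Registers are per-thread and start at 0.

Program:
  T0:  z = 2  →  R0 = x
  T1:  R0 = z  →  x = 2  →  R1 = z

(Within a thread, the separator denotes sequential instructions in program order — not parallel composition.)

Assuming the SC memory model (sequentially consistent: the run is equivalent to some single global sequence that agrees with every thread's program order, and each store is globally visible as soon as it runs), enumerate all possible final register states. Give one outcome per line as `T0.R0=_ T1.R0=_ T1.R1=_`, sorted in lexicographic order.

T0.R0=0 T1.R0=0 T1.R1=2
T0.R0=0 T1.R0=2 T1.R1=2
T0.R0=2 T1.R0=0 T1.R1=0
T0.R0=2 T1.R0=0 T1.R1=2
T0.R0=2 T1.R0=2 T1.R1=2

outcome vector order: (T0.R0,T1.R0,T1.R1)
|SC outcomes| = 5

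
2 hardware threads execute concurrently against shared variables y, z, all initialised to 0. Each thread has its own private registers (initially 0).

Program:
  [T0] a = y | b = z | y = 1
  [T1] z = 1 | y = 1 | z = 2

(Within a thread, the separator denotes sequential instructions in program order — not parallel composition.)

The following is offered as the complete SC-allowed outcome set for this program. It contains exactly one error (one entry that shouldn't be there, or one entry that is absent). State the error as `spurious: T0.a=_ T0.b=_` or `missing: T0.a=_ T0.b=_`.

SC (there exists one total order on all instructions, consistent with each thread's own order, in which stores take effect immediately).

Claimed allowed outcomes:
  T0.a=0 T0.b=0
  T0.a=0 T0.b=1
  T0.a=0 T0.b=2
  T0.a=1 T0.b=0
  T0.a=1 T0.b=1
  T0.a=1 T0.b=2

spurious: T0.a=1 T0.b=0

outcome vector order: (T0.a,T0.b)
SC: 5 outcomes — {0/0, 0/1, 0/2, 1/1, 1/2}
claimed∖SC = {1/0}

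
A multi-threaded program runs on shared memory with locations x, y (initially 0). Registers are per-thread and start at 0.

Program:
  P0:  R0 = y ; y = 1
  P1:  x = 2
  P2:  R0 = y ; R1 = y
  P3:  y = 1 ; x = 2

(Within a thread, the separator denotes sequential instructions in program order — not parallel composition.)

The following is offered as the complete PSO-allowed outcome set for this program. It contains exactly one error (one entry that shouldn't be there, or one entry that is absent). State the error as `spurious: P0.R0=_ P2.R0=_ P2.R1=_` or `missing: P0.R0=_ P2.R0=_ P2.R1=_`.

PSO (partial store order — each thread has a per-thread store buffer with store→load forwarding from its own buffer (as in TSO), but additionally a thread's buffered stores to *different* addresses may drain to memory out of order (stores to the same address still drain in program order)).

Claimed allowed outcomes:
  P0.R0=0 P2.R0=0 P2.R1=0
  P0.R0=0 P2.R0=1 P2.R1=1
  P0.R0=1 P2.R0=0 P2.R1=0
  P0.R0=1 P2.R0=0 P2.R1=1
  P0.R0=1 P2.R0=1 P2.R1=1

outcome vector order: (P0.R0,P2.R0,P2.R1)
under PSO → (0,0,0); (0,0,1); (0,1,1); (1,0,0); (1,0,1); (1,1,1)
PSO∖claimed = {(0,0,1)}

missing: P0.R0=0 P2.R0=0 P2.R1=1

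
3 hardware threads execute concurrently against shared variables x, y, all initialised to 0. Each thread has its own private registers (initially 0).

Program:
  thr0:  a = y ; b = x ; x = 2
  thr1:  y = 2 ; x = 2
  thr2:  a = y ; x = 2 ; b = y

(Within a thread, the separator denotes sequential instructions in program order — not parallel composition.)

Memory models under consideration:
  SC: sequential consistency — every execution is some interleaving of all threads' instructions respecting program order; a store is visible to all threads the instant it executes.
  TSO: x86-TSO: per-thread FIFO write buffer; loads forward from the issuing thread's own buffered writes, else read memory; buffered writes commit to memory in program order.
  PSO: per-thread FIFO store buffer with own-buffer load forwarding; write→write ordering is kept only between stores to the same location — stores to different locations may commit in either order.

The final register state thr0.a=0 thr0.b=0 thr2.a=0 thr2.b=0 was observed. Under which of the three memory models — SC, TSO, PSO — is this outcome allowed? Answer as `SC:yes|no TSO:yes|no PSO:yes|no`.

SC:yes TSO:yes PSO:yes

outcome vector order: (thr0.a,thr0.b,thr2.a,thr2.b)
SC: 11 outcomes — {<0 0 0 0> <0 0 0 2> <0 0 2 2> <0 2 0 0> <0 2 0 2> <0 2 2 2> <2 0 0 2> <2 0 2 2> <2 2 0 0> <2 2 0 2> <2 2 2 2>}
TSO: 12 outcomes — {<0 0 0 0> <0 0 0 2> <0 0 2 2> <0 2 0 0> <0 2 0 2> <0 2 2 2> <2 0 0 0> <2 0 0 2> <2 0 2 2> <2 2 0 0> <2 2 0 2> <2 2 2 2>}
PSO: 12 outcomes — {<0 0 0 0> <0 0 0 2> <0 0 2 2> <0 2 0 0> <0 2 0 2> <0 2 2 2> <2 0 0 0> <2 0 0 2> <2 0 2 2> <2 2 0 0> <2 2 0 2> <2 2 2 2>}
target <0 0 0 0> ∈ {SC,TSO,PSO}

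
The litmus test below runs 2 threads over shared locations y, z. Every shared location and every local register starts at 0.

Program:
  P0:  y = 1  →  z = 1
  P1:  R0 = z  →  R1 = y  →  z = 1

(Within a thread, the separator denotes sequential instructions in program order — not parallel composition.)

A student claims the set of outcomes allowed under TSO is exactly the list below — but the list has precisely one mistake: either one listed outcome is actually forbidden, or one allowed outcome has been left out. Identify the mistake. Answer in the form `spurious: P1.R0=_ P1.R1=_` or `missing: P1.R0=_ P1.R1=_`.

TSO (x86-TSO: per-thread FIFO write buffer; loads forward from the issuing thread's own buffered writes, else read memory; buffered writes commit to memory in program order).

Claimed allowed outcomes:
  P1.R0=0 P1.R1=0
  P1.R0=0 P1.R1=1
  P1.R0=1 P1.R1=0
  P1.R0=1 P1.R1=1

spurious: P1.R0=1 P1.R1=0

outcome vector order: (P1.R0,P1.R1)
TSO (3): <0 0> <0 1> <1 1>
claimed∖TSO = {<1 0>}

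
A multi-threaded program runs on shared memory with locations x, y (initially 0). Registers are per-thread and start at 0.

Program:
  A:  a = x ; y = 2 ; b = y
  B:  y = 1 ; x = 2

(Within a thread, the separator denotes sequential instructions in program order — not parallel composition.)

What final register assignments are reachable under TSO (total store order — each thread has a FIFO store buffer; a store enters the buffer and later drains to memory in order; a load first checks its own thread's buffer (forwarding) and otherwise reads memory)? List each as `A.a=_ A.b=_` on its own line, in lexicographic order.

A.a=0 A.b=1
A.a=0 A.b=2
A.a=2 A.b=2

outcome vector order: (A.a,A.b)
|TSO outcomes| = 3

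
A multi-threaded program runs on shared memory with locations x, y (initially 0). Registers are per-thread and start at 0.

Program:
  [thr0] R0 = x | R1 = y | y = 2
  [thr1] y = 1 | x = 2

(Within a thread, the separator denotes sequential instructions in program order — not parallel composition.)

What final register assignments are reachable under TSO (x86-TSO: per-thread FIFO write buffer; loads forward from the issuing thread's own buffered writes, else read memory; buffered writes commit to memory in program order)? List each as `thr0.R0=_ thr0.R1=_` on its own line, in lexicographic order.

thr0.R0=0 thr0.R1=0
thr0.R0=0 thr0.R1=1
thr0.R0=2 thr0.R1=1

outcome vector order: (thr0.R0,thr0.R1)
|TSO outcomes| = 3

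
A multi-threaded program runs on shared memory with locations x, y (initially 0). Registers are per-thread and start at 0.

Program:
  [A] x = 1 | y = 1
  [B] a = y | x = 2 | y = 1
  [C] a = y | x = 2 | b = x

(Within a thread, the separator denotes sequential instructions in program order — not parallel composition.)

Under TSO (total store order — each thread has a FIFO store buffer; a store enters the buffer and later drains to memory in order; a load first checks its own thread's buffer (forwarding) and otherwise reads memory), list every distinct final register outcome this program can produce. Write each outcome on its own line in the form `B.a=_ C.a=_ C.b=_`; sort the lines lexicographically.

B.a=0 C.a=0 C.b=1
B.a=0 C.a=0 C.b=2
B.a=0 C.a=1 C.b=1
B.a=0 C.a=1 C.b=2
B.a=1 C.a=0 C.b=1
B.a=1 C.a=0 C.b=2
B.a=1 C.a=1 C.b=2

outcome vector order: (B.a,C.a,C.b)
|TSO outcomes| = 7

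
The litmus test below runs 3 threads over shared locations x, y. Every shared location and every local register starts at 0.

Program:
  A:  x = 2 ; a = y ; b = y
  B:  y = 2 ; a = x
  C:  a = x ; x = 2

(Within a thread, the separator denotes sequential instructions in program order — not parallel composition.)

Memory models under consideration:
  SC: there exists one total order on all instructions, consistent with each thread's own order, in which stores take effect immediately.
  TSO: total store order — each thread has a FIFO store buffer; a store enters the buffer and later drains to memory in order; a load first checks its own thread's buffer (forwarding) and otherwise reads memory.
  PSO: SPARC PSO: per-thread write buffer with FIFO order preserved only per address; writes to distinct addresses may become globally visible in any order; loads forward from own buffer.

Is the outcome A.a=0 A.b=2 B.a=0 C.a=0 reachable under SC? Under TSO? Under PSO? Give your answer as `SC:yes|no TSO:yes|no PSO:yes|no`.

outcome vector order: (A.a,A.b,B.a,C.a)
SC (8): <0 0 2 0> <0 0 2 2> <0 2 2 0> <0 2 2 2> <2 2 0 0> <2 2 0 2> <2 2 2 0> <2 2 2 2>
TSO (12): <0 0 0 0> <0 0 0 2> <0 0 2 0> <0 0 2 2> <0 2 0 0> <0 2 0 2> <0 2 2 0> <0 2 2 2> <2 2 0 0> <2 2 0 2> <2 2 2 0> <2 2 2 2>
PSO (12): <0 0 0 0> <0 0 0 2> <0 0 2 0> <0 0 2 2> <0 2 0 0> <0 2 0 2> <0 2 2 0> <0 2 2 2> <2 2 0 0> <2 2 0 2> <2 2 2 0> <2 2 2 2>
target <0 2 0 0> ∈ {TSO,PSO}

SC:no TSO:yes PSO:yes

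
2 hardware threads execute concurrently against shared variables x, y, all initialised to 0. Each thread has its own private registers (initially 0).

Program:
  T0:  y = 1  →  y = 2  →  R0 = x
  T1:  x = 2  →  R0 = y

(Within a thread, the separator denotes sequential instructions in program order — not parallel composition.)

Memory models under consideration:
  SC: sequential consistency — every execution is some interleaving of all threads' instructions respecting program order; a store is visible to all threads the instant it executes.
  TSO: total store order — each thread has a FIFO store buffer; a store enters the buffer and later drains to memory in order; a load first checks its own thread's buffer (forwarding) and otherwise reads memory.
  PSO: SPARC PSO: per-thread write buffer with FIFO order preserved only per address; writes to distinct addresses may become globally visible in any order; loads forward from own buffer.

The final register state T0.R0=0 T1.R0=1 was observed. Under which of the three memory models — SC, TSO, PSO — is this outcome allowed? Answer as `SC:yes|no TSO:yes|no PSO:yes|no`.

outcome vector order: (T0.R0,T1.R0)
[SC] allowed = {0/2 2/0 2/1 2/2}
[TSO] allowed = {0/0 0/1 0/2 2/0 2/1 2/2}
[PSO] allowed = {0/0 0/1 0/2 2/0 2/1 2/2}
target 0/1 ∈ {TSO,PSO}

SC:no TSO:yes PSO:yes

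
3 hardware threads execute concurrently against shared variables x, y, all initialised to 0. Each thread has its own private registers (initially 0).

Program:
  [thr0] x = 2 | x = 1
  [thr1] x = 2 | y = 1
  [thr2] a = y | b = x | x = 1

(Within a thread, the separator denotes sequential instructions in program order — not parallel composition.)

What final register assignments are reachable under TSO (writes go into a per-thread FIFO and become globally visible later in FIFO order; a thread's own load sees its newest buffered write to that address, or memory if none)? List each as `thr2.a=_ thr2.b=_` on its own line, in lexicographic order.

outcome vector order: (thr2.a,thr2.b)
|TSO outcomes| = 5

thr2.a=0 thr2.b=0
thr2.a=0 thr2.b=1
thr2.a=0 thr2.b=2
thr2.a=1 thr2.b=1
thr2.a=1 thr2.b=2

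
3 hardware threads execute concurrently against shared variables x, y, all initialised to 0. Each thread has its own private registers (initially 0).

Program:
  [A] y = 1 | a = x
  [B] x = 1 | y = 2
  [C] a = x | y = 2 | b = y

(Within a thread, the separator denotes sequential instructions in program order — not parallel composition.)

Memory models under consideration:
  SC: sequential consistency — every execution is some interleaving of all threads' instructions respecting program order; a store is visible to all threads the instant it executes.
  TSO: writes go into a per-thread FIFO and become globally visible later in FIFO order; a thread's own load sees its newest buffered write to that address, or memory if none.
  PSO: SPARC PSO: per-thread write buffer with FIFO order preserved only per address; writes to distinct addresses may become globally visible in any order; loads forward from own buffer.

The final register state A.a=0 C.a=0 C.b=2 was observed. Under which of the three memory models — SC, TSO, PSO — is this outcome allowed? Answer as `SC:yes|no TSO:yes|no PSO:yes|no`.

outcome vector order: (A.a,C.a,C.b)
SC: 7 outcomes — {001; 002; 012; 101; 102; 111; 112}
TSO: 8 outcomes — {001; 002; 011; 012; 101; 102; 111; 112}
PSO: 8 outcomes — {001; 002; 011; 012; 101; 102; 111; 112}
target 002 ∈ {SC,TSO,PSO}

SC:yes TSO:yes PSO:yes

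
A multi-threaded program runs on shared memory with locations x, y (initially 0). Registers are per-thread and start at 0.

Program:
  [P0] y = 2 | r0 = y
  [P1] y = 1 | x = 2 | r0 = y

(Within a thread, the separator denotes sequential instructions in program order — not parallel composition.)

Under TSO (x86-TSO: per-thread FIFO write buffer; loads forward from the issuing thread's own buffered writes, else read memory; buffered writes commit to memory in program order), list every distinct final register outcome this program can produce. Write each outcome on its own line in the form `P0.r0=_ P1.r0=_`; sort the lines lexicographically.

P0.r0=1 P1.r0=1
P0.r0=2 P1.r0=1
P0.r0=2 P1.r0=2

outcome vector order: (P0.r0,P1.r0)
|TSO outcomes| = 3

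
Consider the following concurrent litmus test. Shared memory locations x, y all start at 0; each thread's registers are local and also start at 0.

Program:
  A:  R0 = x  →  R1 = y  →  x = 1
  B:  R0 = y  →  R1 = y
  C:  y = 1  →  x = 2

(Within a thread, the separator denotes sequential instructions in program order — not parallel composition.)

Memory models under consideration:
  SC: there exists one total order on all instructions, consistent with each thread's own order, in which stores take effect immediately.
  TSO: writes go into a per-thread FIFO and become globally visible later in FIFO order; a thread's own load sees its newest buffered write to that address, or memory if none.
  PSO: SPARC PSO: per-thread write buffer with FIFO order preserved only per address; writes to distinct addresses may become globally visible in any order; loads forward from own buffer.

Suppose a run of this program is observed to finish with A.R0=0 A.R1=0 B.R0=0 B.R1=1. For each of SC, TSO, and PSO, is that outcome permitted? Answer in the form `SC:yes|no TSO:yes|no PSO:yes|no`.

SC:yes TSO:yes PSO:yes

outcome vector order: (A.R0,A.R1,B.R0,B.R1)
SC (9): 0000; 0001; 0011; 0100; 0101; 0111; 2100; 2101; 2111
TSO (9): 0000; 0001; 0011; 0100; 0101; 0111; 2100; 2101; 2111
PSO (12): 0000; 0001; 0011; 0100; 0101; 0111; 2000; 2001; 2011; 2100; 2101; 2111
target 0001 ∈ {SC,TSO,PSO}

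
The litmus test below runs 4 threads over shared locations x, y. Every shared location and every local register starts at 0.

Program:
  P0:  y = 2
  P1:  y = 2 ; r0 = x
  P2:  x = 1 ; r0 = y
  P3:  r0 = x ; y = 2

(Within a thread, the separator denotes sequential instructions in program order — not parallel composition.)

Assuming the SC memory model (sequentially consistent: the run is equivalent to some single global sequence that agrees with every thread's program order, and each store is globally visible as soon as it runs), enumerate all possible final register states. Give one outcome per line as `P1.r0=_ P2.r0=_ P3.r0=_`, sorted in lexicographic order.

outcome vector order: (P1.r0,P2.r0,P3.r0)
|SC outcomes| = 6

P1.r0=0 P2.r0=2 P3.r0=0
P1.r0=0 P2.r0=2 P3.r0=1
P1.r0=1 P2.r0=0 P3.r0=0
P1.r0=1 P2.r0=0 P3.r0=1
P1.r0=1 P2.r0=2 P3.r0=0
P1.r0=1 P2.r0=2 P3.r0=1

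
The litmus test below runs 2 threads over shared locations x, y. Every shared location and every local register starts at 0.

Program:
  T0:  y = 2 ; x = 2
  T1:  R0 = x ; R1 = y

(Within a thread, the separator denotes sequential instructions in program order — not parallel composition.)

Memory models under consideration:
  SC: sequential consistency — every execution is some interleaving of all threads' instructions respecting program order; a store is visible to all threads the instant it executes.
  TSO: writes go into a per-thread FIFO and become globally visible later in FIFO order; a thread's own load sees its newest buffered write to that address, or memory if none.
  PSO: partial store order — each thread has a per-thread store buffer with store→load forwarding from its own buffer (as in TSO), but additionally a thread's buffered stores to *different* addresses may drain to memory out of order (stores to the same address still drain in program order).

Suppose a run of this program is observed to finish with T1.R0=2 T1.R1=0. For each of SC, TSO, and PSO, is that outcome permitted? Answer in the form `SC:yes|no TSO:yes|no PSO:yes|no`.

SC:no TSO:no PSO:yes

outcome vector order: (T1.R0,T1.R1)
[SC] allowed = {<0 0>, <0 2>, <2 2>}
[TSO] allowed = {<0 0>, <0 2>, <2 2>}
[PSO] allowed = {<0 0>, <0 2>, <2 0>, <2 2>}
target <2 0> ∈ {PSO}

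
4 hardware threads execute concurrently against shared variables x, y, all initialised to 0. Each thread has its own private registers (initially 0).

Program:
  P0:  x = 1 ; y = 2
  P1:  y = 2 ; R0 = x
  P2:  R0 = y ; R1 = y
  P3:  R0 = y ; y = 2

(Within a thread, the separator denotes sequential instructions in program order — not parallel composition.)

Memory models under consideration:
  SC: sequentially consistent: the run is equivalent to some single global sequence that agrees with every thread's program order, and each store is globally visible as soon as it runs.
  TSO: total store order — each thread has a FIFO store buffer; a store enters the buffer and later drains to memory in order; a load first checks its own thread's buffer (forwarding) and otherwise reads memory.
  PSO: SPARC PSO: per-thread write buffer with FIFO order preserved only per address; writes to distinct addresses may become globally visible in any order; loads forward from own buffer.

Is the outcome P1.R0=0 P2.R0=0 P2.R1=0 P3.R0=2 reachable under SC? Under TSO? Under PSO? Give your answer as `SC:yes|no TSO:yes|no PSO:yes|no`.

SC:yes TSO:yes PSO:yes

outcome vector order: (P1.R0,P2.R0,P2.R1,P3.R0)
SC: 12 outcomes — {0000 0002 0020 0022 0220 0222 1000 1002 1020 1022 1220 1222}
TSO: 12 outcomes — {0000 0002 0020 0022 0220 0222 1000 1002 1020 1022 1220 1222}
PSO: 12 outcomes — {0000 0002 0020 0022 0220 0222 1000 1002 1020 1022 1220 1222}
target 0002 ∈ {SC,TSO,PSO}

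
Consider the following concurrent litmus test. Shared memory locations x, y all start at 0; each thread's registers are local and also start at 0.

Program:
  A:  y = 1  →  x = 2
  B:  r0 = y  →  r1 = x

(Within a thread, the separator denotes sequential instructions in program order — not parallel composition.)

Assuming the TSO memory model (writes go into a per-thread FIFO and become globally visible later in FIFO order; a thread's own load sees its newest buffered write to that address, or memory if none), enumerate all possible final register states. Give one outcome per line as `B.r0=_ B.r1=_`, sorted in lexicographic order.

B.r0=0 B.r1=0
B.r0=0 B.r1=2
B.r0=1 B.r1=0
B.r0=1 B.r1=2

outcome vector order: (B.r0,B.r1)
|TSO outcomes| = 4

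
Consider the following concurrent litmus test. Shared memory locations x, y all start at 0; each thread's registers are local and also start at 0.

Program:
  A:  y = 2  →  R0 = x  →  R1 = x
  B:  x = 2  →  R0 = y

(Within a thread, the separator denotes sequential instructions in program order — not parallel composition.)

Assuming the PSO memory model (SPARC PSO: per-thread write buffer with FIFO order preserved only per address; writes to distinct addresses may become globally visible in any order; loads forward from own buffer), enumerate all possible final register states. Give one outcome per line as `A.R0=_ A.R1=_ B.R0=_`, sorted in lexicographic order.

A.R0=0 A.R1=0 B.R0=0
A.R0=0 A.R1=0 B.R0=2
A.R0=0 A.R1=2 B.R0=0
A.R0=0 A.R1=2 B.R0=2
A.R0=2 A.R1=2 B.R0=0
A.R0=2 A.R1=2 B.R0=2

outcome vector order: (A.R0,A.R1,B.R0)
|PSO outcomes| = 6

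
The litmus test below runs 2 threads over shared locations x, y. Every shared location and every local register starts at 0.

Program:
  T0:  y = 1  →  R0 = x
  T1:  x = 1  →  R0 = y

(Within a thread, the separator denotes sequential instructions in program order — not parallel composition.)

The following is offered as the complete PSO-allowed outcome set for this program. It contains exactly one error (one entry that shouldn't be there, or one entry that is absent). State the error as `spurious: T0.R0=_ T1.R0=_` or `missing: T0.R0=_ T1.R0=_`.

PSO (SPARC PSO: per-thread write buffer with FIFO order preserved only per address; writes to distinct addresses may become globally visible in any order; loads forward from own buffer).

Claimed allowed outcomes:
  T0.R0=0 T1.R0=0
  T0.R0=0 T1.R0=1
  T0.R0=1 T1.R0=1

missing: T0.R0=1 T1.R0=0

outcome vector order: (T0.R0,T1.R0)
PSO (4): 0/0; 0/1; 1/0; 1/1
PSO∖claimed = {1/0}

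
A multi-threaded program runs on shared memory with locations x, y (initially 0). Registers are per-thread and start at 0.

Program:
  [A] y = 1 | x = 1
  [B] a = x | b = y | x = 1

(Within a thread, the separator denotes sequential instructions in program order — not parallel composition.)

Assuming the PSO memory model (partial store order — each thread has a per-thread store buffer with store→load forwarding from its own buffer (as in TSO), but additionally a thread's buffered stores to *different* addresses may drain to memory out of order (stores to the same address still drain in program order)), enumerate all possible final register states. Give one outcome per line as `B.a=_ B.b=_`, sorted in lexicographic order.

outcome vector order: (B.a,B.b)
|PSO outcomes| = 4

B.a=0 B.b=0
B.a=0 B.b=1
B.a=1 B.b=0
B.a=1 B.b=1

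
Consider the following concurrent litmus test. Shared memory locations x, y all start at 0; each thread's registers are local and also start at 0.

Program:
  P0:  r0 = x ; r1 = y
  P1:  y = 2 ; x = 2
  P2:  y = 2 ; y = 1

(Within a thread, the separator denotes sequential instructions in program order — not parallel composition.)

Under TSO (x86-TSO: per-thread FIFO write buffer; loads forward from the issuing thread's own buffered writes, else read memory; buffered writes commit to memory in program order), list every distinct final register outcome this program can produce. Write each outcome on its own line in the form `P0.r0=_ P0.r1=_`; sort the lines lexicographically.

outcome vector order: (P0.r0,P0.r1)
|TSO outcomes| = 5

P0.r0=0 P0.r1=0
P0.r0=0 P0.r1=1
P0.r0=0 P0.r1=2
P0.r0=2 P0.r1=1
P0.r0=2 P0.r1=2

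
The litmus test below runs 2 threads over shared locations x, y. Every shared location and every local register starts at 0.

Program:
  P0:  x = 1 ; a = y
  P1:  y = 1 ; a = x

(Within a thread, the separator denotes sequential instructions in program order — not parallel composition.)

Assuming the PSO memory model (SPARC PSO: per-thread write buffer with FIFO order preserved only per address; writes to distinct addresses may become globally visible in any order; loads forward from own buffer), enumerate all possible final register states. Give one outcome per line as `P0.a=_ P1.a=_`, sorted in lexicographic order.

outcome vector order: (P0.a,P1.a)
|PSO outcomes| = 4

P0.a=0 P1.a=0
P0.a=0 P1.a=1
P0.a=1 P1.a=0
P0.a=1 P1.a=1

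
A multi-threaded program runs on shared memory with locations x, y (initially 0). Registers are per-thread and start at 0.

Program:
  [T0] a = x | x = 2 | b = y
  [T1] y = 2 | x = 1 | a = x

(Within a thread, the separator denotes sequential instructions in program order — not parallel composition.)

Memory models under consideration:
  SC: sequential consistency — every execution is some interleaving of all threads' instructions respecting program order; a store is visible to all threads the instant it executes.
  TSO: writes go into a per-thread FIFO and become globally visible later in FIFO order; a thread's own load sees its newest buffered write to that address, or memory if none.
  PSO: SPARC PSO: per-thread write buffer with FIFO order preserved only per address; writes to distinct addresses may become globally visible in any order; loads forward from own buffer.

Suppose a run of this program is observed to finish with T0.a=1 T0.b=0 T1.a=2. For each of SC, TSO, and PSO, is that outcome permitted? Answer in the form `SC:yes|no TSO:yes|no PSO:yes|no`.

SC:no TSO:no PSO:yes

outcome vector order: (T0.a,T0.b,T1.a)
under SC → 0/0/1 0/2/1 0/2/2 1/2/1 1/2/2
under TSO → 0/0/1 0/0/2 0/2/1 0/2/2 1/2/1 1/2/2
under PSO → 0/0/1 0/0/2 0/2/1 0/2/2 1/0/1 1/0/2 1/2/1 1/2/2
target 1/0/2 ∈ {PSO}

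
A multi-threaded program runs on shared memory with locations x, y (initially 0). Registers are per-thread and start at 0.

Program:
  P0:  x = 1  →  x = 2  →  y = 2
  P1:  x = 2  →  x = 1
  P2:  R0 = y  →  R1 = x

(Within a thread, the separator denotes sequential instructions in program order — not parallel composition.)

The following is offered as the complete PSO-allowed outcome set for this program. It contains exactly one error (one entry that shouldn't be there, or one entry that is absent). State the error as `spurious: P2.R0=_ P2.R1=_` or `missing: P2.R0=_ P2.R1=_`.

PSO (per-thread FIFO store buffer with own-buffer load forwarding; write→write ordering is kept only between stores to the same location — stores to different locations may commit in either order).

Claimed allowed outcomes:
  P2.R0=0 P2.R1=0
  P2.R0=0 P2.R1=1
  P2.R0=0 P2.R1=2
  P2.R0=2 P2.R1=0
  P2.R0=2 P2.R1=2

missing: P2.R0=2 P2.R1=1

outcome vector order: (P2.R0,P2.R1)
[PSO] allowed = {(0,0); (0,1); (0,2); (2,0); (2,1); (2,2)}
PSO∖claimed = {(2,1)}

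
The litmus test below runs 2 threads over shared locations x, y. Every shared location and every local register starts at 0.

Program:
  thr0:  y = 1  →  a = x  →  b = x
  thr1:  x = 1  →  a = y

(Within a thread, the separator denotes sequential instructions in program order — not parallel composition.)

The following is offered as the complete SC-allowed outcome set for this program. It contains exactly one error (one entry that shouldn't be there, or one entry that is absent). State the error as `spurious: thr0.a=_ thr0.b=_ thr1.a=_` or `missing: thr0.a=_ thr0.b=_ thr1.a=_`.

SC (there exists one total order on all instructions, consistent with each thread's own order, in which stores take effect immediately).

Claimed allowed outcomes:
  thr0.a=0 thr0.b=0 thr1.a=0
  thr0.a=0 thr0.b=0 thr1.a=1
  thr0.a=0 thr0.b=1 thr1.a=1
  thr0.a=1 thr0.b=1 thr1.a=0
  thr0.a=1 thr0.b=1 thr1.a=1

outcome vector order: (thr0.a,thr0.b,thr1.a)
under SC → 0/0/1; 0/1/1; 1/1/0; 1/1/1
claimed∖SC = {0/0/0}

spurious: thr0.a=0 thr0.b=0 thr1.a=0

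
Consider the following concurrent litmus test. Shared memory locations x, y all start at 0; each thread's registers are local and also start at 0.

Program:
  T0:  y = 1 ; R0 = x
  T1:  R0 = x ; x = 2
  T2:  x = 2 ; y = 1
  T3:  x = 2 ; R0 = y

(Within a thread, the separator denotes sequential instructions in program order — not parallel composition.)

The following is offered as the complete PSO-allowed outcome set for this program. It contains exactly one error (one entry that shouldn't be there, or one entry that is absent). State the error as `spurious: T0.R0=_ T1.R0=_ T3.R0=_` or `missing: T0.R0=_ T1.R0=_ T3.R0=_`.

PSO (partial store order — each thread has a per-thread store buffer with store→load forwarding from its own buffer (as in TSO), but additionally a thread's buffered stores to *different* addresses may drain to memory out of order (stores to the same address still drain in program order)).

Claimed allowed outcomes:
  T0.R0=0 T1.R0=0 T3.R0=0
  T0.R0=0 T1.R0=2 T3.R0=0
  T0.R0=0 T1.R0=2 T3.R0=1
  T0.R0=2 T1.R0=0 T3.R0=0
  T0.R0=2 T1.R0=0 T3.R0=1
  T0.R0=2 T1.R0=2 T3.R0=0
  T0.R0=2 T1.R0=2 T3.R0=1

outcome vector order: (T0.R0,T1.R0,T3.R0)
PSO (8): (0,0,0); (0,0,1); (0,2,0); (0,2,1); (2,0,0); (2,0,1); (2,2,0); (2,2,1)
PSO∖claimed = {(0,0,1)}

missing: T0.R0=0 T1.R0=0 T3.R0=1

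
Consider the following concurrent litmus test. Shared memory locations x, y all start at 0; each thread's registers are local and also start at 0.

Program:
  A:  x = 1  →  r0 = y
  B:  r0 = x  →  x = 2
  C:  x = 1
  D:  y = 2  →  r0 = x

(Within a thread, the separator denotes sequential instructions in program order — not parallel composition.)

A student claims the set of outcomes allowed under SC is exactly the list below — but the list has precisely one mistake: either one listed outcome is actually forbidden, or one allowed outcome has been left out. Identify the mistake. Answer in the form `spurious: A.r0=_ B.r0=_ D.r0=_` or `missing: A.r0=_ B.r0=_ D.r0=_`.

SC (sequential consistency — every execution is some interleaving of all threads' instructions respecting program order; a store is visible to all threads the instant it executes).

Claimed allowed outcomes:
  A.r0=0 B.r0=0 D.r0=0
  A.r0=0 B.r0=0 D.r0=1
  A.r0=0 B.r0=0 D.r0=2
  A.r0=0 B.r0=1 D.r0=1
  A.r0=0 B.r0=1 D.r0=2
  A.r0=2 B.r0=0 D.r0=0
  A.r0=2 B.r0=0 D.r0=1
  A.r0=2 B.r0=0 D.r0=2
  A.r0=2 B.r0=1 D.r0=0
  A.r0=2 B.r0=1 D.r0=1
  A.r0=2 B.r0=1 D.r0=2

outcome vector order: (A.r0,B.r0,D.r0)
[SC] allowed = {0/0/1, 0/0/2, 0/1/1, 0/1/2, 2/0/0, 2/0/1, 2/0/2, 2/1/0, 2/1/1, 2/1/2}
claimed∖SC = {0/0/0}

spurious: A.r0=0 B.r0=0 D.r0=0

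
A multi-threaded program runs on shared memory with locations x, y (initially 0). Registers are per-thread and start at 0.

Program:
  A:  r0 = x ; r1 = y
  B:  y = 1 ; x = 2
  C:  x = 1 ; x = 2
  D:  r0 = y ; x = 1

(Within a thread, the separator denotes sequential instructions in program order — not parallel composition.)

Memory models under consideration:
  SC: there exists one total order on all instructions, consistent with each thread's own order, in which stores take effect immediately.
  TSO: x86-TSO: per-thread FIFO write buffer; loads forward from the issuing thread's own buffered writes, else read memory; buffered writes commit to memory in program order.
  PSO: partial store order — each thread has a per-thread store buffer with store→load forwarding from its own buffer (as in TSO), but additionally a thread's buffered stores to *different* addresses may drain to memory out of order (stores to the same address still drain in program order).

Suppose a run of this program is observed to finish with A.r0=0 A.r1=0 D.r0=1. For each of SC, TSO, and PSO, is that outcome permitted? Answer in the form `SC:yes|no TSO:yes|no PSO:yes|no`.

outcome vector order: (A.r0,A.r1,D.r0)
SC: 12 outcomes — {000; 001; 010; 011; 100; 101; 110; 111; 200; 201; 210; 211}
TSO: 12 outcomes — {000; 001; 010; 011; 100; 101; 110; 111; 200; 201; 210; 211}
PSO: 12 outcomes — {000; 001; 010; 011; 100; 101; 110; 111; 200; 201; 210; 211}
target 001 ∈ {SC,TSO,PSO}

SC:yes TSO:yes PSO:yes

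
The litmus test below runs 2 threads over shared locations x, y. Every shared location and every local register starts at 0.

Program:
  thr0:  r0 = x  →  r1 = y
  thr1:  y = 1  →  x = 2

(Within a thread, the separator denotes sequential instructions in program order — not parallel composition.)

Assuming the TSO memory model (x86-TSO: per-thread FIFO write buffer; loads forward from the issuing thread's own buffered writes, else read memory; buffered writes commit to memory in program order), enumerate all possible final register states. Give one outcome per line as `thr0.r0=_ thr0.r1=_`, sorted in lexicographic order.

thr0.r0=0 thr0.r1=0
thr0.r0=0 thr0.r1=1
thr0.r0=2 thr0.r1=1

outcome vector order: (thr0.r0,thr0.r1)
|TSO outcomes| = 3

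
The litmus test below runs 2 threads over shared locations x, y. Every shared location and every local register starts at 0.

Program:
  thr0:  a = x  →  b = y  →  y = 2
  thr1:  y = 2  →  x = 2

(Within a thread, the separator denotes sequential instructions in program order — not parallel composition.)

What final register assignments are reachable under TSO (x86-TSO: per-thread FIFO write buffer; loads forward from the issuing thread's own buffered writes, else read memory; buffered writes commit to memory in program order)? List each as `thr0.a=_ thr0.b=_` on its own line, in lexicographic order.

outcome vector order: (thr0.a,thr0.b)
|TSO outcomes| = 3

thr0.a=0 thr0.b=0
thr0.a=0 thr0.b=2
thr0.a=2 thr0.b=2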